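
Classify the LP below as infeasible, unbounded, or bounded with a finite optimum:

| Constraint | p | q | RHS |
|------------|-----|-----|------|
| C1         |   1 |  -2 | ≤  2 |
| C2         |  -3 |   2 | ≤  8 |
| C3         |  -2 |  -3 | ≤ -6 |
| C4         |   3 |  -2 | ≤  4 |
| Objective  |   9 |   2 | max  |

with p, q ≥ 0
Feasible point: (0, 2) satisfies every constraint, so the LP is feasible.
Direction d = (2, 3): for each constraint row a, a·d ≤ 0 —
  (1)(2) + (-2)(3) = -4 ≤ 0
  (-3)(2) + (2)(3) = 0 ≤ 0
  (-2)(2) + (-3)(3) = -13 ≤ 0
  (3)(2) + (-2)(3) = 0 ≤ 0
and d ≥ 0, so (0, 2) + t·d stays feasible for every t ≥ 0. Along this ray z = 9p + 2q changes by 24 per unit t, so z → +∞.

Unbounded — the objective can increase without bound over the feasible region.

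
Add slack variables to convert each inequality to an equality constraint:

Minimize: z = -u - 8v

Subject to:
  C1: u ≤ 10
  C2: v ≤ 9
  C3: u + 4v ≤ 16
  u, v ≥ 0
min z = -u - 8v

s.t.
  u + s1 = 10
  v + s2 = 9
  u + 4v + s3 = 16
  u, v, s1, s2, s3 ≥ 0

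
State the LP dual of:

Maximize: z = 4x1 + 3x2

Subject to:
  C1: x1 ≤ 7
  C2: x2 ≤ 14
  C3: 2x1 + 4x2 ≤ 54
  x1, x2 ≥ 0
Minimize: z = 7y1 + 14y2 + 54y3

Subject to:
  C1: -y1 - 2y3 ≤ -4
  C2: -y2 - 4y3 ≤ -3
  y1, y2, y3 ≥ 0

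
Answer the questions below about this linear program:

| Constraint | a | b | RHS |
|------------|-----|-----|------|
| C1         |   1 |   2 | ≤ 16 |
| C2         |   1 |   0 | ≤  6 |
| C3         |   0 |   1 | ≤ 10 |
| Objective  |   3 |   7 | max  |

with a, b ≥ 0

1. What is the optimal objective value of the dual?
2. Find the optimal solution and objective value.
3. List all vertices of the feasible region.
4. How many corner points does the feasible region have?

1. 56 (by strong duality, equal to the primal optimum)
2. a = 0, b = 8, z = 56
3. (0, 0), (6, 0), (6, 5), (0, 8)
4. 4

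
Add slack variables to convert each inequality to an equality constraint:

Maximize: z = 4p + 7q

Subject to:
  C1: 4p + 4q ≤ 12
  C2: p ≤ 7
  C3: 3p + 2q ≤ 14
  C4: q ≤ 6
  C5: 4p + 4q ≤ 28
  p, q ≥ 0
max z = 4p + 7q

s.t.
  4p + 4q + s1 = 12
  p + s2 = 7
  3p + 2q + s3 = 14
  q + s4 = 6
  4p + 4q + s5 = 28
  p, q, s1, s2, s3, s4, s5 ≥ 0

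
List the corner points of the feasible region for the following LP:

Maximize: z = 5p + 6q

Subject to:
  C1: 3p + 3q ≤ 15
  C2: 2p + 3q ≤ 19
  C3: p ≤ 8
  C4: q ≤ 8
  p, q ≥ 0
Each vertex is the intersection of two constraint boundaries that also satisfies all remaining constraints:
  p = 0 and q = 0 → (0, 0)
  3p + 3q = 15 and q = 0 → (5, 0)
  3p + 3q = 15 and p = 0 → (0, 5)

Vertices: (0, 0), (5, 0), (0, 5)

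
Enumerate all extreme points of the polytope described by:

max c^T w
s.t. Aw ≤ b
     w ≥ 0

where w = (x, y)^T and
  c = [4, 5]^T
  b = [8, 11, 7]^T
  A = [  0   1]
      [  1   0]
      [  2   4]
Each vertex is the intersection of two constraint boundaries that also satisfies all remaining constraints:
  x = 0 and y = 0 → (0, 0)
  2x + 4y = 7 and y = 0 → (3.5, 0)
  2x + 4y = 7 and x = 0 → (0, 1.75)

Vertices: (0, 0), (3.5, 0), (0, 1.75)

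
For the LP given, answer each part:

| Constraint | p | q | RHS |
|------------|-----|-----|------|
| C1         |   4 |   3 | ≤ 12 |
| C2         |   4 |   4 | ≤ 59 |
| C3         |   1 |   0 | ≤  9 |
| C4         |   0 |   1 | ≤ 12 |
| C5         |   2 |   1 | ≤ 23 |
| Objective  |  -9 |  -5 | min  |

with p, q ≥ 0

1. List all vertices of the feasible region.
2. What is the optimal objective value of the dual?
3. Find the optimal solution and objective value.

1. (0, 0), (3, 0), (0, 4)
2. -27 (by strong duality, equal to the primal optimum)
3. p = 3, q = 0, z = -27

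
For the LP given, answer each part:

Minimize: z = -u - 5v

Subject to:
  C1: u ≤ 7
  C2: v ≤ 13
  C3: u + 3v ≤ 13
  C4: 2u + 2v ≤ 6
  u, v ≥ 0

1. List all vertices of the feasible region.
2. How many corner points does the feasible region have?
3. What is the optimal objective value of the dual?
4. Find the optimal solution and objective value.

1. (0, 0), (3, 0), (0, 3)
2. 3
3. -15 (by strong duality, equal to the primal optimum)
4. u = 0, v = 3, z = -15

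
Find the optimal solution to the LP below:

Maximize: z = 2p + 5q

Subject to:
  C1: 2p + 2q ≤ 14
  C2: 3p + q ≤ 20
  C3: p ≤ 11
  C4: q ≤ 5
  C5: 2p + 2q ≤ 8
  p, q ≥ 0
p = 0, q = 4, z = 20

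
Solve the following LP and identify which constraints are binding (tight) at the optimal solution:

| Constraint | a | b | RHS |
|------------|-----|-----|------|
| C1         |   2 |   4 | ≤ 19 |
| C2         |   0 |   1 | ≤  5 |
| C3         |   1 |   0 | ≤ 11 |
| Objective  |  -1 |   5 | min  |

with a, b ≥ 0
Optimal: a = 9.5, b = 0
Slack at optimum:
  C1: slack = 0 (binding)
  C2: slack = 5
  C3: slack = 1.5
  a ≥ 0: a = 9.5
  b ≥ 0: b = 0 (binding)
Binding constraints: C1, b ≥ 0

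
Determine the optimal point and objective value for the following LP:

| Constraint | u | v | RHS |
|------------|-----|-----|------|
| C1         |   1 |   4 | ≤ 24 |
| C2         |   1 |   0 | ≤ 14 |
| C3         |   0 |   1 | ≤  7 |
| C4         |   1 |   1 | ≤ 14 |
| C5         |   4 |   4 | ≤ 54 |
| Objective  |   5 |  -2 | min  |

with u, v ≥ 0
u = 0, v = 6, z = -12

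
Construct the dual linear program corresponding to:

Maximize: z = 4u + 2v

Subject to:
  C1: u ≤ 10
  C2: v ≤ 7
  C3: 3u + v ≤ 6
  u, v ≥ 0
Minimize: z = 10y1 + 7y2 + 6y3

Subject to:
  C1: -y1 - 3y3 ≤ -4
  C2: -y2 - y3 ≤ -2
  y1, y2, y3 ≥ 0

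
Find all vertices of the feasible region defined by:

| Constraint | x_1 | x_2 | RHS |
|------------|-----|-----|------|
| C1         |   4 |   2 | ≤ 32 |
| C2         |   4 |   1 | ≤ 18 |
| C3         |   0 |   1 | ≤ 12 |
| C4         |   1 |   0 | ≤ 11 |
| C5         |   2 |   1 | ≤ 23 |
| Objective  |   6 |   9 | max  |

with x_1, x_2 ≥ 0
Each vertex is the intersection of two constraint boundaries that also satisfies all remaining constraints:
  x_1 = 0 and x_2 = 0 → (0, 0)
  4x_1 + x_2 = 18 and x_2 = 0 → (4.5, 0)
  4x_1 + x_2 = 18 and x_2 = 12 → (1.5, 12)
  x_2 = 12 and x_1 = 0 → (0, 12)

Vertices: (0, 0), (4.5, 0), (1.5, 12), (0, 12)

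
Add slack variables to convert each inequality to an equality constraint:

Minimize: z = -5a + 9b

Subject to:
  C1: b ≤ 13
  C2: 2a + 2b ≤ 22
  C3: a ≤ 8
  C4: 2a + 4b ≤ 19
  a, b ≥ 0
min z = -5a + 9b

s.t.
  b + s1 = 13
  2a + 2b + s2 = 22
  a + s3 = 8
  2a + 4b + s4 = 19
  a, b, s1, s2, s3, s4 ≥ 0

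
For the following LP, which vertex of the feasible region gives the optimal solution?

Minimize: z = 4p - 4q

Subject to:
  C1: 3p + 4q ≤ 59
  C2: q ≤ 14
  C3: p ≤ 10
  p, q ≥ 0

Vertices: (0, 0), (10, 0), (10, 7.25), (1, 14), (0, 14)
(0, 14) with z = -56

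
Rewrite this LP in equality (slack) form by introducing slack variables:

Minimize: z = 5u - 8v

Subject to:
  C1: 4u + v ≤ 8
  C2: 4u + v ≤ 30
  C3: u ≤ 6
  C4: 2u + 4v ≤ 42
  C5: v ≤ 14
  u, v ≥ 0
min z = 5u - 8v

s.t.
  4u + v + s1 = 8
  4u + v + s2 = 30
  u + s3 = 6
  2u + 4v + s4 = 42
  v + s5 = 14
  u, v, s1, s2, s3, s4, s5 ≥ 0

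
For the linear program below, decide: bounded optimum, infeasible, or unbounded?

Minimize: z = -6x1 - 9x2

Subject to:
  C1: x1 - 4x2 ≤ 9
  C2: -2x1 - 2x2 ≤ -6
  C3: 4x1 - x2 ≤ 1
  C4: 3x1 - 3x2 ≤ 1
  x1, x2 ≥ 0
Feasible point: (0, 3) satisfies every constraint, so the LP is feasible.
Direction d = (0, 1): for each constraint row a, a·d ≤ 0 —
  (1)(0) + (-4)(1) = -4 ≤ 0
  (-2)(0) + (-2)(1) = -2 ≤ 0
  (4)(0) + (-1)(1) = -1 ≤ 0
  (3)(0) + (-3)(1) = -3 ≤ 0
and d ≥ 0, so (0, 3) + t·d stays feasible for every t ≥ 0. Along this ray z = -6x1 - 9x2 changes by -9 per unit t, so z → −∞.

Unbounded: there is a feasible ray along which z → −∞.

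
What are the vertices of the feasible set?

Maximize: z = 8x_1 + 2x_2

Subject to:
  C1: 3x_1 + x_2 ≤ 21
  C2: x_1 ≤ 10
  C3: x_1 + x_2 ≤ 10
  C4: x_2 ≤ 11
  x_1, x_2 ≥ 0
Each vertex is the intersection of two constraint boundaries that also satisfies all remaining constraints:
  x_1 = 0 and x_2 = 0 → (0, 0)
  3x_1 + x_2 = 21 and x_2 = 0 → (7, 0)
  3x_1 + x_2 = 21 and x_1 + x_2 = 10 → (5.5, 4.5)
  x_1 + x_2 = 10 and x_1 = 0 → (0, 10)

Vertices: (0, 0), (7, 0), (5.5, 4.5), (0, 10)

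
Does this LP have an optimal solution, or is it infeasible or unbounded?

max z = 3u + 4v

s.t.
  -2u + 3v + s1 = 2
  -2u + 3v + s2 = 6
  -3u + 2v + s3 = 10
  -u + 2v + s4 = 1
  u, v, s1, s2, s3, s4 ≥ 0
Feasible point: (0, 0) satisfies every constraint, so the LP is feasible.
Direction d = (1, 0): for each constraint row a, a·d ≤ 0 —
  (-2)(1) + (3)(0) = -2 ≤ 0
  (-2)(1) + (3)(0) = -2 ≤ 0
  (-3)(1) + (2)(0) = -3 ≤ 0
  (-1)(1) + (2)(0) = -1 ≤ 0
and d ≥ 0, so (0, 0) + t·d stays feasible for every t ≥ 0. Along this ray z = 3u + 4v changes by 3 per unit t, so z → +∞.

Unbounded — the objective can increase without bound over the feasible region.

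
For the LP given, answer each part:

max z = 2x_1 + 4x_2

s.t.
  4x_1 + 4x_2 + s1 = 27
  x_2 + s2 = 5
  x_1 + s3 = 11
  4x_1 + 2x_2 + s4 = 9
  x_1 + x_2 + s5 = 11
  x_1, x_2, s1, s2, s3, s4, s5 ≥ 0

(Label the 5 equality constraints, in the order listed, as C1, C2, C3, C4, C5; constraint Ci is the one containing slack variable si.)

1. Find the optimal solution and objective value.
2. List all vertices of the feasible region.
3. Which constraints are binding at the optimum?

1. x_1 = 0, x_2 = 4.5, z = 18
2. (0, 0), (2.25, 0), (0, 4.5)
3. C4, x_1 ≥ 0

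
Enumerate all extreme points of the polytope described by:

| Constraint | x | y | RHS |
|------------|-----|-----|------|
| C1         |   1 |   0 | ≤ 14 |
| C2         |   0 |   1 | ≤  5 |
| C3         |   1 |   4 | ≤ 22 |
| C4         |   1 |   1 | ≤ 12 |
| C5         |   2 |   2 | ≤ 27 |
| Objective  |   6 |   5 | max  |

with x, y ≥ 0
Each vertex is the intersection of two constraint boundaries that also satisfies all remaining constraints:
  x = 0 and y = 0 → (0, 0)
  x + y = 12 and y = 0 → (12, 0)
  x + 4y = 22 and x + y = 12 → (8.667, 3.333)
  y = 5 and x + 4y = 22 → (2, 5)
  y = 5 and x = 0 → (0, 5)

Vertices: (0, 0), (12, 0), (8.667, 3.333), (2, 5), (0, 5)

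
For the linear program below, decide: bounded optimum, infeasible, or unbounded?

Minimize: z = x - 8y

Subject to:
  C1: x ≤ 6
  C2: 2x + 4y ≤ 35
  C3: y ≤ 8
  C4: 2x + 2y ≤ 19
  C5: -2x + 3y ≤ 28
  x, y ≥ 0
The point (0, 8) satisfies every constraint, so the LP is feasible; the constraints give x ≤ 6 and y ≤ 8, which with x, y ≥ 0 keep the feasible region inside a bounded box. A feasible, bounded LP attains a finite optimum at a vertex.

Feasible with finite optimum z* = -64 at (0, 8).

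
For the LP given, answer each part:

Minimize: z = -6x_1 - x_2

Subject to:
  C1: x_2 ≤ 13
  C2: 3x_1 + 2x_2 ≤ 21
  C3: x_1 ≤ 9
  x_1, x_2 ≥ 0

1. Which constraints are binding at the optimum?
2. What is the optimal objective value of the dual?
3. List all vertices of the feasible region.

1. C2, x_2 ≥ 0
2. -42 (by strong duality, equal to the primal optimum)
3. (0, 0), (7, 0), (0, 10.5)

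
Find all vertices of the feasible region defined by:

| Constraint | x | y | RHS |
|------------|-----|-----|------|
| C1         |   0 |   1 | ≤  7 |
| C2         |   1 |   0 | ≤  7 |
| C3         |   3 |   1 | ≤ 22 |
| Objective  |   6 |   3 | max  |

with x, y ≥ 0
Each vertex is the intersection of two constraint boundaries that also satisfies all remaining constraints:
  x = 0 and y = 0 → (0, 0)
  x = 7 and y = 0 → (7, 0)
  x = 7 and 3x + y = 22 → (7, 1)
  y = 7 and 3x + y = 22 → (5, 7)
  y = 7 and x = 0 → (0, 7)

Vertices: (0, 0), (7, 0), (7, 1), (5, 7), (0, 7)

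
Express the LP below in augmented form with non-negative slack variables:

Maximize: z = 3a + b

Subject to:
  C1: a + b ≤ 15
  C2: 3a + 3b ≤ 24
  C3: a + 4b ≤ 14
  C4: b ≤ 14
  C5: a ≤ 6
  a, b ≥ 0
max z = 3a + b

s.t.
  a + b + s1 = 15
  3a + 3b + s2 = 24
  a + 4b + s3 = 14
  b + s4 = 14
  a + s5 = 6
  a, b, s1, s2, s3, s4, s5 ≥ 0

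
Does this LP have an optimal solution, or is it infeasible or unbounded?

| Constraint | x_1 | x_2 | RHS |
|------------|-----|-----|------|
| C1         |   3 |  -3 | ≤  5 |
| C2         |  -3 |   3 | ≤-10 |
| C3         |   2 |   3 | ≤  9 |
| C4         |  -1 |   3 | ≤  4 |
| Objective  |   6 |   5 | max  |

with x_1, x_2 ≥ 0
C1 requires 3x_1 - 3x_2 ≤ 5, while C2 (-3x_1 + 3x_2 ≤ -10) is equivalent to 3x_1 - 3x_2 ≥ 10. Together they would need 10 ≤ 3x_1 - 3x_2 ≤ 5, which is impossible since 10 > 5. No point satisfies all constraints.

Infeasible: no point satisfies all constraints simultaneously.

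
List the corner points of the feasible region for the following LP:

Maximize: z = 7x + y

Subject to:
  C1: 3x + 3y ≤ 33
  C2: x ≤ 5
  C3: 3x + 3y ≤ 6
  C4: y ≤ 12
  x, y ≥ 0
Each vertex is the intersection of two constraint boundaries that also satisfies all remaining constraints:
  x = 0 and y = 0 → (0, 0)
  3x + 3y = 6 and y = 0 → (2, 0)
  3x + 3y = 6 and x = 0 → (0, 2)

Vertices: (0, 0), (2, 0), (0, 2)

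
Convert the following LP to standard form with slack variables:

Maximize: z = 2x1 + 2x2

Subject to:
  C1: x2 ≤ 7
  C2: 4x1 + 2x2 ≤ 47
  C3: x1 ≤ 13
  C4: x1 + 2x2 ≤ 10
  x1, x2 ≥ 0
max z = 2x1 + 2x2

s.t.
  x2 + s1 = 7
  4x1 + 2x2 + s2 = 47
  x1 + s3 = 13
  x1 + 2x2 + s4 = 10
  x1, x2, s1, s2, s3, s4 ≥ 0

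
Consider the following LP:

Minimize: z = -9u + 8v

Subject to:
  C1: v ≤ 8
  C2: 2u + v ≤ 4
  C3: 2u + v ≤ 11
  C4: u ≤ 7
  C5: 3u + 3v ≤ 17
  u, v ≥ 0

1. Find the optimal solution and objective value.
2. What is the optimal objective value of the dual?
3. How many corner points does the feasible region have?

1. u = 2, v = 0, z = -18
2. -18 (by strong duality, equal to the primal optimum)
3. 3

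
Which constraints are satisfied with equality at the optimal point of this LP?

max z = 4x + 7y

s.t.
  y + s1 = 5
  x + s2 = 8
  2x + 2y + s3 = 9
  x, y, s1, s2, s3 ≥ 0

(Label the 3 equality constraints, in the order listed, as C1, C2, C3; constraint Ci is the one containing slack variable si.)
Optimal: x = 0, y = 4.5
Binding: C3, x ≥ 0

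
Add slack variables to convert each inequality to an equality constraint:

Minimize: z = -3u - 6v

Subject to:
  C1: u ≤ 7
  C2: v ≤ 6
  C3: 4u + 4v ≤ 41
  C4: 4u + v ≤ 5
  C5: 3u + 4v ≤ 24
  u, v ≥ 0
min z = -3u - 6v

s.t.
  u + s1 = 7
  v + s2 = 6
  4u + 4v + s3 = 41
  4u + v + s4 = 5
  3u + 4v + s5 = 24
  u, v, s1, s2, s3, s4, s5 ≥ 0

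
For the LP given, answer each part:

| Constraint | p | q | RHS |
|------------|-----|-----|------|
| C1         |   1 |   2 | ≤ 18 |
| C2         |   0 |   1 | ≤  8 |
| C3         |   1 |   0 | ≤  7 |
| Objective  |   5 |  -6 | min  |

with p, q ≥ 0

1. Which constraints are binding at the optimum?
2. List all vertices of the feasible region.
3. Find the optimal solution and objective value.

1. C2, p ≥ 0
2. (0, 0), (7, 0), (7, 5.5), (2, 8), (0, 8)
3. p = 0, q = 8, z = -48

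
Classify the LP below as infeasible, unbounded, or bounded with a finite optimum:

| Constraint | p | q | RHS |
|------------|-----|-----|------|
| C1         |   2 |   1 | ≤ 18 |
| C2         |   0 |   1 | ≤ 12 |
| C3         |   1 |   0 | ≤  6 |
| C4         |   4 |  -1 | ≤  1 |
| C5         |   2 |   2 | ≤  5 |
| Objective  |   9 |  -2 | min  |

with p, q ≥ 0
The point (0, 2.5) satisfies every constraint, so the LP is feasible; the constraints give p ≤ 6 and q ≤ 12, which with p, q ≥ 0 keep the feasible region inside a bounded box. A feasible, bounded LP attains a finite optimum at a vertex.

Evaluating z = 9p - 2q at each vertex:
  (0, 0): z = 0
  (0.25, 0): z = 2.25
  (0.7, 1.8): z = 2.7
  (0, 2.5): z = -5

Bounded optimum: z* = -5 at (0, 2.5).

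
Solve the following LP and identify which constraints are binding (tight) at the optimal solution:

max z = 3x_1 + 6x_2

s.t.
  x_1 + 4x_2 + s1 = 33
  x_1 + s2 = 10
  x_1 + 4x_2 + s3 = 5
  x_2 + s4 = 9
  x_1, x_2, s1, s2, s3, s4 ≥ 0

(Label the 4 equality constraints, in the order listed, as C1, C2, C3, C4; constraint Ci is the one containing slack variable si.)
Optimal: x_1 = 5, x_2 = 0
Binding: C3, x_2 ≥ 0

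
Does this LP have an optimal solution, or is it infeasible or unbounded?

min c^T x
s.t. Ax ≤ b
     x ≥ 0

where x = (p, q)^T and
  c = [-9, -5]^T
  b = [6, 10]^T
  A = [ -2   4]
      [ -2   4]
Feasible point: (0, 0) satisfies every constraint, so the LP is feasible.
Direction d = (1, 0): for each constraint row a, a·d ≤ 0 —
  (-2)(1) + (4)(0) = -2 ≤ 0
  (-2)(1) + (4)(0) = -2 ≤ 0
and d ≥ 0, so (0, 0) + t·d stays feasible for every t ≥ 0. Along this ray z = -9p - 5q changes by -9 per unit t, so z → −∞.

Unbounded — the objective can decrease without bound over the feasible region.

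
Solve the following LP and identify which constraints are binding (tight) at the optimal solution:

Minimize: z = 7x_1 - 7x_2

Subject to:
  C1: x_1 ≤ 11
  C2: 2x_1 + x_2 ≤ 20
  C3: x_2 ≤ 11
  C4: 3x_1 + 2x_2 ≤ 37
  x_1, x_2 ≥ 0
Optimal: x_1 = 0, x_2 = 11
Binding: C3, x_1 ≥ 0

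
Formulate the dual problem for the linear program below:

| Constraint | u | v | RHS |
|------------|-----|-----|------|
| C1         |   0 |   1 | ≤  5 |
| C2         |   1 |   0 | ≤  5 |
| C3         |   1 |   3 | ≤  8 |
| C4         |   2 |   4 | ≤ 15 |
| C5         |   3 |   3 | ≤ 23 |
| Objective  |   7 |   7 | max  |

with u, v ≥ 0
Minimize: z = 5y1 + 5y2 + 8y3 + 15y4 + 23y5

Subject to:
  C1: -y2 - y3 - 2y4 - 3y5 ≤ -7
  C2: -y1 - 3y3 - 4y4 - 3y5 ≤ -7
  y1, y2, y3, y4, y5 ≥ 0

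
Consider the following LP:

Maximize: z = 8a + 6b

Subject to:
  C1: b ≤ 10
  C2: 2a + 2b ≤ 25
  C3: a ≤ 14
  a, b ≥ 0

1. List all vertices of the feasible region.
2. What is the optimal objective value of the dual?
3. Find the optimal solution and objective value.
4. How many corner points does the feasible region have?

1. (0, 0), (12.5, 0), (2.5, 10), (0, 10)
2. 100 (by strong duality, equal to the primal optimum)
3. a = 12.5, b = 0, z = 100
4. 4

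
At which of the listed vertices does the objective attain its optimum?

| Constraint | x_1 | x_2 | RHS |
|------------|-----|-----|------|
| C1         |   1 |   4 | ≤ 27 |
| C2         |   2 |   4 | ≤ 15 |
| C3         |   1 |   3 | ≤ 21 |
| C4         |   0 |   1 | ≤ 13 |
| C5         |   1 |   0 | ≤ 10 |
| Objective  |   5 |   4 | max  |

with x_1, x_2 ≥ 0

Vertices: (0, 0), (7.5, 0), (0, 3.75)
Evaluating z = 5x_1 + 4x_2 at each vertex:
  (0, 0): z = 0
  (7.5, 0): z = 37.5
  (0, 3.75): z = 15

The largest value is z = 37.5, attained at (7.5, 0).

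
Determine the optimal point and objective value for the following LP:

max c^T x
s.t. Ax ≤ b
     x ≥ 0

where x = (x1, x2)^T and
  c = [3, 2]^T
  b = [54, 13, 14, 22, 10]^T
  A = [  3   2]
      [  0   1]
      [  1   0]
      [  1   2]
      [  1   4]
Each vertex is the intersection of two constraint boundaries that also satisfies all remaining constraints:
  x1 = 0 and x2 = 0 → (0, 0)
  x1 + 4x2 = 10 and x2 = 0 → (10, 0)
  x1 + 4x2 = 10 and x1 = 0 → (0, 2.5)

Evaluating z = 3x1 + 2x2 at each vertex:
  (0, 0): z = 0
  (10, 0): z = 30
  (0, 2.5): z = 5

The maximum is at (10, 0) with z = 30.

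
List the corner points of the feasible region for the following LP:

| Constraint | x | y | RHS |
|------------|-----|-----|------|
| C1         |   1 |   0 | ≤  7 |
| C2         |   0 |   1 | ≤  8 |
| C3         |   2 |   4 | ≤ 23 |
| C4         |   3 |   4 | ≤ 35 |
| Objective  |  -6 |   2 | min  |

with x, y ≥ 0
Each vertex is the intersection of two constraint boundaries that also satisfies all remaining constraints:
  x = 0 and y = 0 → (0, 0)
  x = 7 and y = 0 → (7, 0)
  x = 7 and 2x + 4y = 23 → (7, 2.25)
  2x + 4y = 23 and x = 0 → (0, 5.75)

Vertices: (0, 0), (7, 0), (7, 2.25), (0, 5.75)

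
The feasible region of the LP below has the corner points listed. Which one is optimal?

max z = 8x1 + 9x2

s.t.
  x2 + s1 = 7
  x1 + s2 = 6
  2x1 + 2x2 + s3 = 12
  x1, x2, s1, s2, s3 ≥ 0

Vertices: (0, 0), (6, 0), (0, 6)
Evaluating z = 8x1 + 9x2 at each vertex:
  (0, 0): z = 0
  (6, 0): z = 48
  (0, 6): z = 54

The largest value is z = 54, attained at (0, 6).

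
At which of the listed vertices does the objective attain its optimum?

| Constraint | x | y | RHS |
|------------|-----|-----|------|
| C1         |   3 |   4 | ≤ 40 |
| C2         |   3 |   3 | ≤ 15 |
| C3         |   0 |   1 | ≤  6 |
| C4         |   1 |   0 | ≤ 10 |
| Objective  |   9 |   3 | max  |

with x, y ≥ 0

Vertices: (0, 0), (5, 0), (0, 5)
(5, 0) with z = 45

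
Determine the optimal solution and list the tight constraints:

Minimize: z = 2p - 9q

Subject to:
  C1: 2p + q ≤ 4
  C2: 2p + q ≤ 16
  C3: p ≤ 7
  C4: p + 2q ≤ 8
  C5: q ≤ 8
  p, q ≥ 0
Optimal: p = 0, q = 4
Binding: C1, C4, p ≥ 0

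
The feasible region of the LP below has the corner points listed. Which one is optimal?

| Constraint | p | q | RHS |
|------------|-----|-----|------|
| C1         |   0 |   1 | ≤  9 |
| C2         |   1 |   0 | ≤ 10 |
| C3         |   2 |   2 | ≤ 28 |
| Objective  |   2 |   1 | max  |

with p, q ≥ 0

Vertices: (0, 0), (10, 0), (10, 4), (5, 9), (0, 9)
(10, 4) with z = 24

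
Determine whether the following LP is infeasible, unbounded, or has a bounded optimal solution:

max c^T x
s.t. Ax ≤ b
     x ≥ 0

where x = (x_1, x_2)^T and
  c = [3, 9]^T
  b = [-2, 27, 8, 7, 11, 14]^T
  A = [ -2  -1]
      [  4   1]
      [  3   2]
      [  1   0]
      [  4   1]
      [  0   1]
The point (0, 4) satisfies every constraint, so the LP is feasible; the constraints give x_1 ≤ 7 and x_2 ≤ 14, which with x_1, x_2 ≥ 0 keep the feasible region inside a bounded box. A feasible, bounded LP attains a finite optimum at a vertex.

Evaluating z = 3x_1 + 9x_2 at each vertex:
  (1, 0): z = 3
  (2.667, 0): z = 8
  (0, 4): z = 36
  (0, 2): z = 18

Feasible with finite optimum z* = 36 at (0, 4).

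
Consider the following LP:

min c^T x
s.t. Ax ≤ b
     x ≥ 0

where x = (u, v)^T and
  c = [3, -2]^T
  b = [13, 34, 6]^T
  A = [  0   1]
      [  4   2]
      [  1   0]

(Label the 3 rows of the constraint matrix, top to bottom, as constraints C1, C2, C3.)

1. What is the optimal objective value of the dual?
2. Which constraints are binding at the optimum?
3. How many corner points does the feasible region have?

1. -26 (by strong duality, equal to the primal optimum)
2. C1, u ≥ 0
3. 5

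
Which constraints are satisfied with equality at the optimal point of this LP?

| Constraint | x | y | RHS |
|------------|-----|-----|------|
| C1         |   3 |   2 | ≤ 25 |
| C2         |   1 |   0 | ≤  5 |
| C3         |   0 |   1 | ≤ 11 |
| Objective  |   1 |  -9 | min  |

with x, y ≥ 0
Optimal: x = 0, y = 11
Slack at optimum:
  C1: slack = 3
  C2: slack = 5
  C3: slack = 0 (binding)
  x ≥ 0: x = 0 (binding)
  y ≥ 0: y = 11
Binding constraints: C3, x ≥ 0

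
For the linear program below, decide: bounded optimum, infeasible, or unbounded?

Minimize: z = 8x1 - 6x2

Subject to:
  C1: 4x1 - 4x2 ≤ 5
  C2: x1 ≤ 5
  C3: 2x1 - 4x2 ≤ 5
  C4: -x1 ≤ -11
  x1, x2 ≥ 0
C2 requires x1 ≤ 5, while C4 (-x1 ≤ -11) is equivalent to x1 ≥ 11. Together they would need 11 ≤ x1 ≤ 5, which is impossible since 11 > 5. No point satisfies all constraints.

The feasible region is empty; the LP is infeasible.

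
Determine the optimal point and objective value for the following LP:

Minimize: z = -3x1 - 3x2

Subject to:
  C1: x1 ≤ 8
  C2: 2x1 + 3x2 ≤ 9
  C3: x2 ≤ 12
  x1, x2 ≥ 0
Each vertex is the intersection of two constraint boundaries that also satisfies all remaining constraints:
  x1 = 0 and x2 = 0 → (0, 0)
  2x1 + 3x2 = 9 and x2 = 0 → (4.5, 0)
  2x1 + 3x2 = 9 and x1 = 0 → (0, 3)

Evaluating z = -3x1 - 3x2 at each vertex:
  (0, 0): z = 0
  (4.5, 0): z = -13.5
  (0, 3): z = -9

The minimum is at (4.5, 0) with z = -13.5.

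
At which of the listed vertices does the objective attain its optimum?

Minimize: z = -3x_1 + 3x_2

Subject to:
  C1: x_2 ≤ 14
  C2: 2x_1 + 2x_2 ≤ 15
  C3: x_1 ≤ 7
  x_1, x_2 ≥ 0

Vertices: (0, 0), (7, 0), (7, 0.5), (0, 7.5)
Evaluating z = -3x_1 + 3x_2 at each vertex:
  (0, 0): z = 0
  (7, 0): z = -21
  (7, 0.5): z = -19.5
  (0, 7.5): z = 22.5

The smallest value is z = -21, attained at (7, 0).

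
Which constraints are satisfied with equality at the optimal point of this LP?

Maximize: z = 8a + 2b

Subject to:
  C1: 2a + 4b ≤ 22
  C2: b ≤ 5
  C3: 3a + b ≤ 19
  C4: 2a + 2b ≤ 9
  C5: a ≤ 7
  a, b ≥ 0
Optimal: a = 4.5, b = 0
Slack at optimum:
  C1: slack = 13
  C2: slack = 5
  C3: slack = 5.5
  C4: slack = 0 (binding)
  C5: slack = 2.5
  a ≥ 0: a = 4.5
  b ≥ 0: b = 0 (binding)
Binding constraints: C4, b ≥ 0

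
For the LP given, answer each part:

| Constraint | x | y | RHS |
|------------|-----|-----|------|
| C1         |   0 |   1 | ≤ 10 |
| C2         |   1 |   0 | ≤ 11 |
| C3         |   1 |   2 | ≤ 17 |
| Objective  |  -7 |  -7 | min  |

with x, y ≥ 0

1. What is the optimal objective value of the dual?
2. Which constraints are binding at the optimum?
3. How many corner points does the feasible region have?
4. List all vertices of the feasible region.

1. -98 (by strong duality, equal to the primal optimum)
2. C2, C3
3. 4
4. (0, 0), (11, 0), (11, 3), (0, 8.5)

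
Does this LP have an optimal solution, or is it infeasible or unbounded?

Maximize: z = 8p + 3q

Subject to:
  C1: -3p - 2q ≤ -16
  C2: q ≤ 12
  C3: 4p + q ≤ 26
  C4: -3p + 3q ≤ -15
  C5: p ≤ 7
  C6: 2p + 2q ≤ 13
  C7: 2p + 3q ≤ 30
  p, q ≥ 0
The point (6.5, 0) satisfies every constraint, so the LP is feasible; the constraints give p ≤ 7 and q ≤ 12, which with p, q ≥ 0 keep the feasible region inside a bounded box. A feasible, bounded LP attains a finite optimum at a vertex.

Feasible with finite optimum z* = 52 at (6.5, 0).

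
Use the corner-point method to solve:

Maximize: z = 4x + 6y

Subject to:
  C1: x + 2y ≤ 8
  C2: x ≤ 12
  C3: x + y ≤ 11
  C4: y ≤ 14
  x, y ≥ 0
x = 8, y = 0, z = 32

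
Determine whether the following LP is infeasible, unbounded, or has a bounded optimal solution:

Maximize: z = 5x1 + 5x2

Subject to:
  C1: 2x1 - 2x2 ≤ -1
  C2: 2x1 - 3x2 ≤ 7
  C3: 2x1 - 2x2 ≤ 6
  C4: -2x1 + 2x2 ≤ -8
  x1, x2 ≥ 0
C1 requires 2x1 - 2x2 ≤ -1, while C4 (-2x1 + 2x2 ≤ -8) is equivalent to 2x1 - 2x2 ≥ 8. Together they would need 8 ≤ 2x1 - 2x2 ≤ -1, which is impossible since 8 > -1. No point satisfies all constraints.

Infeasible — the constraint set is empty.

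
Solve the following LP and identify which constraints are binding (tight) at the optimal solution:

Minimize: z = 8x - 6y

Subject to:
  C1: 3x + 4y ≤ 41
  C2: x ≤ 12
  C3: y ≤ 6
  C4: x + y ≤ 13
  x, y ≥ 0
Optimal: x = 0, y = 6
Slack at optimum:
  C1: slack = 17
  C2: slack = 12
  C3: slack = 0 (binding)
  C4: slack = 7
  x ≥ 0: x = 0 (binding)
  y ≥ 0: y = 6
Binding constraints: C3, x ≥ 0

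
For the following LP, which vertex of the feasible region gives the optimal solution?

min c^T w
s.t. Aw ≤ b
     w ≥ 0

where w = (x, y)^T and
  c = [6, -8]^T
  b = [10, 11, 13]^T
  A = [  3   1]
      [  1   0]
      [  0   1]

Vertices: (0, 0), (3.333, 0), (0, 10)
Evaluating z = 6x - 8y at each vertex:
  (0, 0): z = 0
  (3.333, 0): z = 20
  (0, 10): z = -80

The smallest value is z = -80, attained at (0, 10).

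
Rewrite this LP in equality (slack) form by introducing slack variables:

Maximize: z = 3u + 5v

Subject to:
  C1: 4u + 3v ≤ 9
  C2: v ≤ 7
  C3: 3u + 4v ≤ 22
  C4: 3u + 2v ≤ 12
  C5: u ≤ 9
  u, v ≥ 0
max z = 3u + 5v

s.t.
  4u + 3v + s1 = 9
  v + s2 = 7
  3u + 4v + s3 = 22
  3u + 2v + s4 = 12
  u + s5 = 9
  u, v, s1, s2, s3, s4, s5 ≥ 0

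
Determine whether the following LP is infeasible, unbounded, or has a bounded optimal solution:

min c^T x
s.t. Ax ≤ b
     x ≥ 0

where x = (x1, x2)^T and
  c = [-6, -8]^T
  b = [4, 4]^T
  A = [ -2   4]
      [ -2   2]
Feasible point: (0, 0) satisfies every constraint, so the LP is feasible.
Direction d = (1, 0): for each constraint row a, a·d ≤ 0 —
  (-2)(1) + (4)(0) = -2 ≤ 0
  (-2)(1) + (2)(0) = -2 ≤ 0
and d ≥ 0, so (0, 0) + t·d stays feasible for every t ≥ 0. Along this ray z = -6x1 - 8x2 changes by -6 per unit t, so z → −∞.

Unbounded — the objective can decrease without bound over the feasible region.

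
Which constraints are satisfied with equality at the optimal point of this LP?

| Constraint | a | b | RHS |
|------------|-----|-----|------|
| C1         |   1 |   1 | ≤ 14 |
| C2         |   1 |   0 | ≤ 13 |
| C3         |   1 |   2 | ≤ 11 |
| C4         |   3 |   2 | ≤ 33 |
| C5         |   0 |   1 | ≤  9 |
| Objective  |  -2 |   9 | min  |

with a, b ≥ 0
Optimal: a = 11, b = 0
Binding: C3, C4, b ≥ 0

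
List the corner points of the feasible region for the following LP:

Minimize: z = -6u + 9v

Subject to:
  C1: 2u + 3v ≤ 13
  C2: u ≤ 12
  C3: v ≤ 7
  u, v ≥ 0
Each vertex is the intersection of two constraint boundaries that also satisfies all remaining constraints:
  u = 0 and v = 0 → (0, 0)
  2u + 3v = 13 and v = 0 → (6.5, 0)
  2u + 3v = 13 and u = 0 → (0, 4.333)

Vertices: (0, 0), (6.5, 0), (0, 4.333)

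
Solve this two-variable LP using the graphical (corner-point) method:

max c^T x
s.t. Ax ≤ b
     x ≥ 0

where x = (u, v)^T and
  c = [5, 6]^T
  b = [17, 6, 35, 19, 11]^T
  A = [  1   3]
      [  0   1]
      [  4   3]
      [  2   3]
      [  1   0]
Each vertex is the intersection of two constraint boundaries that also satisfies all remaining constraints:
  u = 0 and v = 0 → (0, 0)
  4u + 3v = 35 and v = 0 → (8.75, 0)
  4u + 3v = 35 and 2u + 3v = 19 → (8, 1)
  u + 3v = 17 and 2u + 3v = 19 → (2, 5)
  u + 3v = 17 and u = 0 → (0, 5.667)

Evaluating z = 5u + 6v at each vertex:
  (0, 0): z = 0
  (8.75, 0): z = 43.75
  (8, 1): z = 46
  (2, 5): z = 40
  (0, 5.667): z = 34

The maximum is at (8, 1) with z = 46.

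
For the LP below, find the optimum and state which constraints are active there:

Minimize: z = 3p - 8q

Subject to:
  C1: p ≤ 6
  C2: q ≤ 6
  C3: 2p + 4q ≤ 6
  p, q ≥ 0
Optimal: p = 0, q = 1.5
Slack at optimum:
  C1: slack = 6
  C2: slack = 4.5
  C3: slack = 0 (binding)
  p ≥ 0: p = 0 (binding)
  q ≥ 0: q = 1.5
Binding constraints: C3, p ≥ 0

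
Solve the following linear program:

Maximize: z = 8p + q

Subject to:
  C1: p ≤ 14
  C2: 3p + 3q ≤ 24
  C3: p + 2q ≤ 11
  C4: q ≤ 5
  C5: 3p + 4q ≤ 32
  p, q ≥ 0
p = 8, q = 0, z = 64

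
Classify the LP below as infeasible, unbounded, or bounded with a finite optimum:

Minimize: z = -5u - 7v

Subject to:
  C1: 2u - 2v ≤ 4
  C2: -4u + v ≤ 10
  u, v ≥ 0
Feasible point: (0, 0) satisfies every constraint, so the LP is feasible.
Direction d = (1, 1): for each constraint row a, a·d ≤ 0 —
  (2)(1) + (-2)(1) = 0 ≤ 0
  (-4)(1) + (1)(1) = -3 ≤ 0
and d ≥ 0, so (0, 0) + t·d stays feasible for every t ≥ 0. Along this ray z = -5u - 7v changes by -12 per unit t, so z → −∞.

Unbounded: there is a feasible ray along which z → −∞.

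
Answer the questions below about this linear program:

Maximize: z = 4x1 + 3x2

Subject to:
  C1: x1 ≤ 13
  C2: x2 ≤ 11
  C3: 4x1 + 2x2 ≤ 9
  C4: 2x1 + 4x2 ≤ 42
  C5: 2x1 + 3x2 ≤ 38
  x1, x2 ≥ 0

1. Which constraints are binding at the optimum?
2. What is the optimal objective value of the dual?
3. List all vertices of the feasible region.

1. C3, x1 ≥ 0
2. 13.5 (by strong duality, equal to the primal optimum)
3. (0, 0), (2.25, 0), (0, 4.5)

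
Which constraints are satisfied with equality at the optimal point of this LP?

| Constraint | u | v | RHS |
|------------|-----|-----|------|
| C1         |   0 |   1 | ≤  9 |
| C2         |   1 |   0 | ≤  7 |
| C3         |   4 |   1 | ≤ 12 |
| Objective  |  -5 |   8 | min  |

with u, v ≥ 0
Optimal: u = 3, v = 0
Slack at optimum:
  C1: slack = 9
  C2: slack = 4
  C3: slack = 0 (binding)
  u ≥ 0: u = 3
  v ≥ 0: v = 0 (binding)
Binding constraints: C3, v ≥ 0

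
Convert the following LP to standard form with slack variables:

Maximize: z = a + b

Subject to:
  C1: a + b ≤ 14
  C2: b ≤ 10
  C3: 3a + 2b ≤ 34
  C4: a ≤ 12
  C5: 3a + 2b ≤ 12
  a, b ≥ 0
max z = a + b

s.t.
  a + b + s1 = 14
  b + s2 = 10
  3a + 2b + s3 = 34
  a + s4 = 12
  3a + 2b + s5 = 12
  a, b, s1, s2, s3, s4, s5 ≥ 0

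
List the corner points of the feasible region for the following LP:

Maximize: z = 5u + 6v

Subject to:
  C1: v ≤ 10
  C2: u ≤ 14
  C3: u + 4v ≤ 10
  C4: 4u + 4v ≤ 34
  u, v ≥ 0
Each vertex is the intersection of two constraint boundaries that also satisfies all remaining constraints:
  u = 0 and v = 0 → (0, 0)
  4u + 4v = 34 and v = 0 → (8.5, 0)
  u + 4v = 10 and 4u + 4v = 34 → (8, 0.5)
  u + 4v = 10 and u = 0 → (0, 2.5)

Vertices: (0, 0), (8.5, 0), (8, 0.5), (0, 2.5)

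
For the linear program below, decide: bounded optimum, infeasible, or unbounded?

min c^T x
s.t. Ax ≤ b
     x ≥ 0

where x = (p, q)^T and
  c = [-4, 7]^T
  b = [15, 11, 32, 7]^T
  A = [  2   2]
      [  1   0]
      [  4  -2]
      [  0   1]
The point (7.5, 0) satisfies every constraint, so the LP is feasible; the constraints give p ≤ 11 and q ≤ 7, which with p, q ≥ 0 keep the feasible region inside a bounded box. A feasible, bounded LP attains a finite optimum at a vertex.

Bounded optimum: z* = -30 at (7.5, 0).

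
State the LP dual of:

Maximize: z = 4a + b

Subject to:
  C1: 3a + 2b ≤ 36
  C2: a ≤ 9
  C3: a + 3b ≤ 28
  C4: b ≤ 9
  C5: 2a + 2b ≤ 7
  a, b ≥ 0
Minimize: z = 36y1 + 9y2 + 28y3 + 9y4 + 7y5

Subject to:
  C1: -3y1 - y2 - y3 - 2y5 ≤ -4
  C2: -2y1 - 3y3 - y4 - 2y5 ≤ -1
  y1, y2, y3, y4, y5 ≥ 0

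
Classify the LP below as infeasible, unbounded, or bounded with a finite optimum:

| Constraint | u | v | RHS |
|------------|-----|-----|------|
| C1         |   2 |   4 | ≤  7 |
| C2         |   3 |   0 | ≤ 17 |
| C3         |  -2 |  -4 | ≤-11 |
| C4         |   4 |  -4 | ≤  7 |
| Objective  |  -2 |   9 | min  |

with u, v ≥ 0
C1 requires 2u + 4v ≤ 7, while C3 (-2u - 4v ≤ -11) is equivalent to 2u + 4v ≥ 11. Together they would need 11 ≤ 2u + 4v ≤ 7, which is impossible since 11 > 7. No point satisfies all constraints.

The feasible region is empty; the LP is infeasible.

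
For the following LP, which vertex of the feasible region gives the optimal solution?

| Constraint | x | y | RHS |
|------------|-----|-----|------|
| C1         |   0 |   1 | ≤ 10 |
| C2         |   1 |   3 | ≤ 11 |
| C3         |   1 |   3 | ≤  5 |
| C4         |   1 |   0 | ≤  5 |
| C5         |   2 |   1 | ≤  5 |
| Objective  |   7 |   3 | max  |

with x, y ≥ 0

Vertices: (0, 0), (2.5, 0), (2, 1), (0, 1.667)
(2.5, 0) with z = 17.5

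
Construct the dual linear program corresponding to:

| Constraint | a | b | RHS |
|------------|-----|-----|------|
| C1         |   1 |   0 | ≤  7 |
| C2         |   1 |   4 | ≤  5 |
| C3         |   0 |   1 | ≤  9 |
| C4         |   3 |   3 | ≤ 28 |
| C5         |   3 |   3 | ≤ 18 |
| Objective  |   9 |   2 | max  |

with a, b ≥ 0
Minimize: z = 7y1 + 5y2 + 9y3 + 28y4 + 18y5

Subject to:
  C1: -y1 - y2 - 3y4 - 3y5 ≤ -9
  C2: -4y2 - y3 - 3y4 - 3y5 ≤ -2
  y1, y2, y3, y4, y5 ≥ 0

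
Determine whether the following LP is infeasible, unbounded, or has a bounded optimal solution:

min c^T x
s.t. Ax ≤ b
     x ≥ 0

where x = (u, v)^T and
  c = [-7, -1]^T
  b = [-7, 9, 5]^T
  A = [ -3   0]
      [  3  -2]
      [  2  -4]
Feasible point: (3, 1) satisfies every constraint, so the LP is feasible.
Direction d = (0, 1): for each constraint row a, a·d ≤ 0 —
  (-3)(0) + (0)(1) = 0 ≤ 0
  (3)(0) + (-2)(1) = -2 ≤ 0
  (2)(0) + (-4)(1) = -4 ≤ 0
and d ≥ 0, so (3, 1) + t·d stays feasible for every t ≥ 0. Along this ray z = -7u - v changes by -1 per unit t, so z → −∞.

Unbounded: there is a feasible ray along which z → −∞.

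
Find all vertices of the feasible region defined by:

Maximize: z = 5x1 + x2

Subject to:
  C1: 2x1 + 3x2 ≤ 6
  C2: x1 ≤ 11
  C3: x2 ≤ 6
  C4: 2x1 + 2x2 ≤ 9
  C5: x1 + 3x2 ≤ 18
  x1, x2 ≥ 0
Each vertex is the intersection of two constraint boundaries that also satisfies all remaining constraints:
  x1 = 0 and x2 = 0 → (0, 0)
  2x1 + 3x2 = 6 and x2 = 0 → (3, 0)
  2x1 + 3x2 = 6 and x1 = 0 → (0, 2)

Vertices: (0, 0), (3, 0), (0, 2)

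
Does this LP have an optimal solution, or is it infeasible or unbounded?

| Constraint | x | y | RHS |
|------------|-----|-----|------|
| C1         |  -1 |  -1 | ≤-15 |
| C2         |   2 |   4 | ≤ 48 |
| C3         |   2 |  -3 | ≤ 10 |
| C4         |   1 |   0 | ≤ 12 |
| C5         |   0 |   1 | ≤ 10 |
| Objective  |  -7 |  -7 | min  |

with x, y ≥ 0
The point (12, 6) satisfies every constraint, so the LP is feasible; the constraints give x ≤ 12 and y ≤ 10, which with x, y ≥ 0 keep the feasible region inside a bounded box. A feasible, bounded LP attains a finite optimum at a vertex.

Evaluating z = -7x - 7y at each vertex:
  (11, 4): z = -105
  (12, 4.667): z = -116.7
  (12, 6): z = -126
  (6, 9): z = -105

Bounded optimum: z* = -126 at (12, 6).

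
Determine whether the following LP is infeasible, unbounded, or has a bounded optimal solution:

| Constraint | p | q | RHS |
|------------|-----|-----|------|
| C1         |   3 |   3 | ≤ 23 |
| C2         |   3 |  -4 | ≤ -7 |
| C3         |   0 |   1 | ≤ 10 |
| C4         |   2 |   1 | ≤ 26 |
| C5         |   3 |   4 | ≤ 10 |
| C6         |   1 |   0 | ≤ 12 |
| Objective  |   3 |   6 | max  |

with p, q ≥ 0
The point (0, 2.5) satisfies every constraint, so the LP is feasible; the constraints give p ≤ 12 and q ≤ 10, which with p, q ≥ 0 keep the feasible region inside a bounded box. A feasible, bounded LP attains a finite optimum at a vertex.

Evaluating z = 3p + 6q at each vertex:
  (0, 1.75): z = 10.5
  (0.5, 2.125): z = 14.25
  (0, 2.5): z = 15

The LP has an optimal solution: (0, 2.5) with z = 15.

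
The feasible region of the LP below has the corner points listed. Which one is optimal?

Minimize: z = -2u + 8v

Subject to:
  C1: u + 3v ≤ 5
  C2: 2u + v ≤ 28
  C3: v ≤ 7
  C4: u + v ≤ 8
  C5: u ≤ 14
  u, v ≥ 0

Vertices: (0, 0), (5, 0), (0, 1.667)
Evaluating z = -2u + 8v at each vertex:
  (0, 0): z = 0
  (5, 0): z = -10
  (0, 1.667): z = 13.33

The smallest value is z = -10, attained at (5, 0).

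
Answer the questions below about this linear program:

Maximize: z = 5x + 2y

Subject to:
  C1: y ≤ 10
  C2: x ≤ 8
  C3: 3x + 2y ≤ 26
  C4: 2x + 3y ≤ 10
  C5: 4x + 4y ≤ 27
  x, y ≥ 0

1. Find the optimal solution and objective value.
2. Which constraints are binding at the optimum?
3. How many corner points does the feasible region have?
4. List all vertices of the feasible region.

1. x = 5, y = 0, z = 25
2. C4, y ≥ 0
3. 3
4. (0, 0), (5, 0), (0, 3.333)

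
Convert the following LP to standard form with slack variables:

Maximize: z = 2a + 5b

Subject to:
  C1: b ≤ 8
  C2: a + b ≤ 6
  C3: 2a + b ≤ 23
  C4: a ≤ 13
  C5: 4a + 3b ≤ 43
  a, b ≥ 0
max z = 2a + 5b

s.t.
  b + s1 = 8
  a + b + s2 = 6
  2a + b + s3 = 23
  a + s4 = 13
  4a + 3b + s5 = 43
  a, b, s1, s2, s3, s4, s5 ≥ 0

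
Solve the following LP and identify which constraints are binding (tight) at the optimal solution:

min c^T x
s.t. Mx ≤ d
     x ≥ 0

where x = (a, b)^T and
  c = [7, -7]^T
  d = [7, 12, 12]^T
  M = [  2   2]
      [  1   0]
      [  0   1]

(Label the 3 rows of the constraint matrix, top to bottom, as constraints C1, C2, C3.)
Optimal: a = 0, b = 3.5
Binding: C1, a ≥ 0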